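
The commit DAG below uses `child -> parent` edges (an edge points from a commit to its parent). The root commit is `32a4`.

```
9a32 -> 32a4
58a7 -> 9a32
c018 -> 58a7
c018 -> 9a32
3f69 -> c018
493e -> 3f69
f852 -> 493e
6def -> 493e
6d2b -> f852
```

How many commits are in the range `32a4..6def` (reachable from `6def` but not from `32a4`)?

6

Reachable from 6def: {32a4, 3f69, 493e, 58a7, 6def, 9a32, c018}.
Reachable from 32a4: {32a4}.
In 6def's history but not 32a4's: {3f69, 493e, 58a7, 6def, 9a32, c018} — 6 commits.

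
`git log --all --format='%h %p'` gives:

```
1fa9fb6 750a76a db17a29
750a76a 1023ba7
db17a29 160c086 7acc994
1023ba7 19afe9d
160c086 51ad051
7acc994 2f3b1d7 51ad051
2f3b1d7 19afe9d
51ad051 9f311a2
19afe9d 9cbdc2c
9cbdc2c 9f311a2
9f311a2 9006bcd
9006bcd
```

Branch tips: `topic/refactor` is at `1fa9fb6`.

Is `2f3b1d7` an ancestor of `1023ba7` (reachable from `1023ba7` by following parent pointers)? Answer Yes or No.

Ancestors of 1023ba7: {1023ba7, 19afe9d, 9006bcd, 9cbdc2c, 9f311a2}.
2f3b1d7 is not in that set, so it is not an ancestor of 1023ba7.

No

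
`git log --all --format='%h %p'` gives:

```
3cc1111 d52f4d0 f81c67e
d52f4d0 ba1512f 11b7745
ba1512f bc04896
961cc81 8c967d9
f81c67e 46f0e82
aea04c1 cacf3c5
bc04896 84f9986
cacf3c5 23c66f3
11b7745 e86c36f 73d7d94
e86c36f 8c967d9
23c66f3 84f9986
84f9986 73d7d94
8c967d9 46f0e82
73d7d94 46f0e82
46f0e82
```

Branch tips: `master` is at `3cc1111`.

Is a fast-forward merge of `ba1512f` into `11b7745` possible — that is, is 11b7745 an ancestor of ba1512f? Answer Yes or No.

No

A fast-forward from 11b7745 to ba1512f is possible iff 11b7745 is an ancestor of ba1512f.
Ancestors of ba1512f: {46f0e82, 73d7d94, 84f9986, ba1512f, bc04896}.
11b7745 is not among them, so fast-forward is not possible.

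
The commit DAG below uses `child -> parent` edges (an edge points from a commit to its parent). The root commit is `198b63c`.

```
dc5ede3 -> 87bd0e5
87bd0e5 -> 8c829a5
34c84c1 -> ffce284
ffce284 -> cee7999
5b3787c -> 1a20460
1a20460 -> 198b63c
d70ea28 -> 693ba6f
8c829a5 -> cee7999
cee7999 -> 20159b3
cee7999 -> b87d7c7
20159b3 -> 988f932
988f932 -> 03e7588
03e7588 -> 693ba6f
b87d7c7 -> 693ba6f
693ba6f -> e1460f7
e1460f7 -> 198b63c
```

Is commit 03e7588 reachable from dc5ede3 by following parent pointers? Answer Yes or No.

Ancestors of dc5ede3 (commits reachable by following parents): {03e7588, 198b63c, 20159b3, 693ba6f, 87bd0e5, 8c829a5, 988f932, b87d7c7, cee7999, dc5ede3, e1460f7}.
03e7588 is in that set, so it is an ancestor of dc5ede3.

Yes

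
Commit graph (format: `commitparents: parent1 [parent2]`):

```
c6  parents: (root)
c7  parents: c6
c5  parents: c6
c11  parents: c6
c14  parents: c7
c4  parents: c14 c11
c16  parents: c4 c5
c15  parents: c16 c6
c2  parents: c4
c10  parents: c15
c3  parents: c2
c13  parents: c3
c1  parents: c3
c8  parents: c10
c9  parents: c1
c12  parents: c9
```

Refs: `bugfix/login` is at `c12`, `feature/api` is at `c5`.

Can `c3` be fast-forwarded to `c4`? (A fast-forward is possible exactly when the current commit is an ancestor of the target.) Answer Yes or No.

No

A fast-forward from c3 to c4 is possible iff c3 is an ancestor of c4.
Ancestors of c4: {c11, c14, c4, c6, c7}.
c3 is not among them, so fast-forward is not possible.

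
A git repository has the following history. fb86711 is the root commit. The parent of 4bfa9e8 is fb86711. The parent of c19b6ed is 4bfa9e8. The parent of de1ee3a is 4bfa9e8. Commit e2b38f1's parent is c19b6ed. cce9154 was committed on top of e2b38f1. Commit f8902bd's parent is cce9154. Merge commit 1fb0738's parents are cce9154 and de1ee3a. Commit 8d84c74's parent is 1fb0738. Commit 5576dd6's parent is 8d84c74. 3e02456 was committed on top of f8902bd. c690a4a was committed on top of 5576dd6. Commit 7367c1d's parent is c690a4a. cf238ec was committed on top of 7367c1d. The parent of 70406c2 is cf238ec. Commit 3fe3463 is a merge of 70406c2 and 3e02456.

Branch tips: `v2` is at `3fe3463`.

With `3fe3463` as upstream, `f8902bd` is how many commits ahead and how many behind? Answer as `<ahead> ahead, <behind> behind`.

0 ahead, 10 behind

Reachable from f8902bd: {4bfa9e8, c19b6ed, cce9154, e2b38f1, f8902bd, fb86711}.
Reachable from 3fe3463: {1fb0738, 3e02456, 3fe3463, 4bfa9e8, 5576dd6, 70406c2, 7367c1d, 8d84c74, c19b6ed, c690a4a, cce9154, cf238ec, de1ee3a, e2b38f1, f8902bd, fb86711}.
Only in f8902bd's history (ahead): {} — 0.
Only in 3fe3463's history (behind): {1fb0738, 3e02456, 3fe3463, 5576dd6, 70406c2, 7367c1d, 8d84c74, c690a4a, cf238ec, de1ee3a} — 10.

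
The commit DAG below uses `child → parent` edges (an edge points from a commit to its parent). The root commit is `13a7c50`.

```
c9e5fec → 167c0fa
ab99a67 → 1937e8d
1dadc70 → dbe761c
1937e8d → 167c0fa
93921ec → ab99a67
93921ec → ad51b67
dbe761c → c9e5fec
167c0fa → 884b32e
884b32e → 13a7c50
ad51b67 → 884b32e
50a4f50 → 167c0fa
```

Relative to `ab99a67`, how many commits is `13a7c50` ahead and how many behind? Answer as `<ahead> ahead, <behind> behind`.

0 ahead, 4 behind

Reachable from 13a7c50: {13a7c50}.
Reachable from ab99a67: {13a7c50, 167c0fa, 1937e8d, 884b32e, ab99a67}.
Only in 13a7c50's history (ahead): {} — 0.
Only in ab99a67's history (behind): {167c0fa, 1937e8d, 884b32e, ab99a67} — 4.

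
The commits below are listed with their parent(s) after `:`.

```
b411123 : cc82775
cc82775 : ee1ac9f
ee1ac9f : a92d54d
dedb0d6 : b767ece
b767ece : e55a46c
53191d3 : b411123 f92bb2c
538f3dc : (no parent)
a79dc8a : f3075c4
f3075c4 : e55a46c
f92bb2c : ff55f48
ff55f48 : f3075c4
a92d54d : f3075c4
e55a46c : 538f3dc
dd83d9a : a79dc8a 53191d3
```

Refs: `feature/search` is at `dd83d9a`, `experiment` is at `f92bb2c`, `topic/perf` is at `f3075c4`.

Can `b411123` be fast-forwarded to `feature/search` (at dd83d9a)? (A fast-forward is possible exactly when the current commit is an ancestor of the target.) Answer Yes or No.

Yes

A fast-forward from b411123 to dd83d9a is possible iff b411123 is an ancestor of dd83d9a.
Ancestors of dd83d9a: {53191d3, 538f3dc, a79dc8a, a92d54d, b411123, cc82775, dd83d9a, e55a46c, ee1ac9f, f3075c4, f92bb2c, ff55f48}.
b411123 is among them, so fast-forward is possible.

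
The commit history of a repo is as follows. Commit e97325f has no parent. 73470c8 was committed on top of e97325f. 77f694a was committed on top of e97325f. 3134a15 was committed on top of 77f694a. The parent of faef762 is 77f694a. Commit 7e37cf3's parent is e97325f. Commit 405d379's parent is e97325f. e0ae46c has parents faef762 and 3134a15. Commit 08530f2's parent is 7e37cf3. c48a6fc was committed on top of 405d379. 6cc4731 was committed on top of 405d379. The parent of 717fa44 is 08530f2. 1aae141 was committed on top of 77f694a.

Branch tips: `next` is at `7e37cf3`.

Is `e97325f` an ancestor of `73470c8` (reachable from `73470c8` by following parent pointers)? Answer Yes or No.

Yes

Ancestors of 73470c8 (commits reachable by following parents): {73470c8, e97325f}.
e97325f is in that set, so it is an ancestor of 73470c8.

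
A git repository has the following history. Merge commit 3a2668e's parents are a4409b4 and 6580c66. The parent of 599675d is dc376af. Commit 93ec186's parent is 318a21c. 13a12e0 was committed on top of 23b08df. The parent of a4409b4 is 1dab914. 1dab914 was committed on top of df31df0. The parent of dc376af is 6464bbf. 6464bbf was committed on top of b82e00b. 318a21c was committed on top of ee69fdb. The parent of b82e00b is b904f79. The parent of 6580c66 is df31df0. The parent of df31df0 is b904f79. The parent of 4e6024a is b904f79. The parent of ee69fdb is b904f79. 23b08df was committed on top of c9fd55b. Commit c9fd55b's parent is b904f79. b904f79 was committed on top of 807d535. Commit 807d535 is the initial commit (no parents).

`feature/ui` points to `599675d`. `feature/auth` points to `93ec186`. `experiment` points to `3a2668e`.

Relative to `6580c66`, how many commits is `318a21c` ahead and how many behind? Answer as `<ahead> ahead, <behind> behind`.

2 ahead, 2 behind

Reachable from 318a21c: {318a21c, 807d535, b904f79, ee69fdb}.
Reachable from 6580c66: {6580c66, 807d535, b904f79, df31df0}.
Only in 318a21c's history (ahead): {318a21c, ee69fdb} — 2.
Only in 6580c66's history (behind): {6580c66, df31df0} — 2.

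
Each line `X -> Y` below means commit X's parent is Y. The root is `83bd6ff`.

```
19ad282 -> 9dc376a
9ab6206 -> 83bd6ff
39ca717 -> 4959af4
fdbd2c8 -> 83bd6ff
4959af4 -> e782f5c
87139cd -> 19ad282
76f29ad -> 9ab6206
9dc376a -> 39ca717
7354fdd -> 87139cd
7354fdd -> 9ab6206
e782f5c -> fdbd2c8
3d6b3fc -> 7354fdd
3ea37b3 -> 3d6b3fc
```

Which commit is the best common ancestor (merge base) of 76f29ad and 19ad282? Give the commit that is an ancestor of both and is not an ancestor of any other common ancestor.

83bd6ff

Ancestors of 76f29ad: {76f29ad, 83bd6ff, 9ab6206}.
Ancestors of 19ad282: {19ad282, 39ca717, 4959af4, 83bd6ff, 9dc376a, e782f5c, fdbd2c8}.
Common ancestors: {83bd6ff}.
The only common ancestor is 83bd6ff, so it is the merge base.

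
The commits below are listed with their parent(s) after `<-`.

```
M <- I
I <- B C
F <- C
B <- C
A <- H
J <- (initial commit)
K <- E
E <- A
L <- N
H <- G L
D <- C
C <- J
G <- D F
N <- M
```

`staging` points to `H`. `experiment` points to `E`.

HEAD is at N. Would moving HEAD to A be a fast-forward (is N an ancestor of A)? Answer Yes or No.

Yes

A fast-forward from N to A is possible iff N is an ancestor of A.
Ancestors of A: {A, B, C, D, F, G, H, I, J, L, M, N}.
N is among them, so fast-forward is possible.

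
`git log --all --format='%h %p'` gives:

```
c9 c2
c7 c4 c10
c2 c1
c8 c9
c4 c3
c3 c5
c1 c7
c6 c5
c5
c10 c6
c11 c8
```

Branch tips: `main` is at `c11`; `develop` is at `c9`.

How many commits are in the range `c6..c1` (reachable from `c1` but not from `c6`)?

5

Reachable from c1: {c1, c10, c3, c4, c5, c6, c7}.
Reachable from c6: {c5, c6}.
In c1's history but not c6's: {c1, c10, c3, c4, c7} — 5 commits.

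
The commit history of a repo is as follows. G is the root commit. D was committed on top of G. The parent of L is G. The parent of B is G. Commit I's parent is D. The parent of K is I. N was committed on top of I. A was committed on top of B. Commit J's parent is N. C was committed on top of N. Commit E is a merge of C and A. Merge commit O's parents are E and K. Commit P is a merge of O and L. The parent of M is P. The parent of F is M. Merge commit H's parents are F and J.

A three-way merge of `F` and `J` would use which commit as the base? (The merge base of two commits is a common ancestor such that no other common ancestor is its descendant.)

N

Ancestors of F: {A, B, C, D, E, F, G, I, K, L, M, N, O, P}.
Ancestors of J: {D, G, I, J, N}.
Common ancestors: {D, G, I, N}.
Among these, N is not an ancestor of any other common ancestor — it is the merge base.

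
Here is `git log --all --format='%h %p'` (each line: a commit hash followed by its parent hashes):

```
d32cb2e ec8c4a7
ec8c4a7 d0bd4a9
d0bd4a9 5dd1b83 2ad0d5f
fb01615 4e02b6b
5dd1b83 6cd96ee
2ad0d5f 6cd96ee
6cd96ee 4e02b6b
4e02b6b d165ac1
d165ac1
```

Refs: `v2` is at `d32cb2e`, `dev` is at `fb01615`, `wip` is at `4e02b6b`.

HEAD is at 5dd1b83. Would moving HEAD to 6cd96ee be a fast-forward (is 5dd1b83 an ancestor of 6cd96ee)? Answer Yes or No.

A fast-forward from 5dd1b83 to 6cd96ee is possible iff 5dd1b83 is an ancestor of 6cd96ee.
Ancestors of 6cd96ee: {4e02b6b, 6cd96ee, d165ac1}.
5dd1b83 is not among them, so fast-forward is not possible.

No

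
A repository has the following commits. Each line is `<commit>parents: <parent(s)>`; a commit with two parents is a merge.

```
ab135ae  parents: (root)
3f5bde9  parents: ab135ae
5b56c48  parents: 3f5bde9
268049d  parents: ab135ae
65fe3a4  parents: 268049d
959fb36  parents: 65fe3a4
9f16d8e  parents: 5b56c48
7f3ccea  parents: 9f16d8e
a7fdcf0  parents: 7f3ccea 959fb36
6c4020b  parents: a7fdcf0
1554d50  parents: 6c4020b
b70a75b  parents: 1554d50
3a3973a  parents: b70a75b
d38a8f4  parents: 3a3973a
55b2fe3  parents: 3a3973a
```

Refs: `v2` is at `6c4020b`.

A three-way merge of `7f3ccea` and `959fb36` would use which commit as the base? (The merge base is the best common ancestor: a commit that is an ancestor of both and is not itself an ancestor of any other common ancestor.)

ab135ae

Ancestors of 7f3ccea: {3f5bde9, 5b56c48, 7f3ccea, 9f16d8e, ab135ae}.
Ancestors of 959fb36: {268049d, 65fe3a4, 959fb36, ab135ae}.
Common ancestors: {ab135ae}.
The only common ancestor is ab135ae, so it is the merge base.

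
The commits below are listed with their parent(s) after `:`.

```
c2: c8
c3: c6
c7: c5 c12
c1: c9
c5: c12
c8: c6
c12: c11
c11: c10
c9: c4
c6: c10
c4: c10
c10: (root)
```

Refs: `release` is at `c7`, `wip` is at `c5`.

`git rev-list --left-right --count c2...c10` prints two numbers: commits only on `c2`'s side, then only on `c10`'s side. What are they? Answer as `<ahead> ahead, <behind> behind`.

Reachable from c2: {c10, c2, c6, c8}.
Reachable from c10: {c10}.
Only in c2's history (ahead): {c2, c6, c8} — 3.
Only in c10's history (behind): {} — 0.

3 ahead, 0 behind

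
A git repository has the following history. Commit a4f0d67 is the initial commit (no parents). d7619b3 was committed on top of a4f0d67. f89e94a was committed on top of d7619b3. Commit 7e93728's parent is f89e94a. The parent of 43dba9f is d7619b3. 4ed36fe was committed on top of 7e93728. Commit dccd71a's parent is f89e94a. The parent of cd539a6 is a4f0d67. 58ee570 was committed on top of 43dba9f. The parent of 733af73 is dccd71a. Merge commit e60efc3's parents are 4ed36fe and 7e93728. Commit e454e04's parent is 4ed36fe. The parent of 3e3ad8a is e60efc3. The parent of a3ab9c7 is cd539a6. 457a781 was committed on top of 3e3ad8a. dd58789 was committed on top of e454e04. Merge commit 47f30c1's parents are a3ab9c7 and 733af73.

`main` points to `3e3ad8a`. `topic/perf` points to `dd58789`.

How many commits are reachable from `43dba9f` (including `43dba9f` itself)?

3

Walking parent pointers from 43dba9f: reachable set = {43dba9f, a4f0d67, d7619b3}.
That is 3 commits.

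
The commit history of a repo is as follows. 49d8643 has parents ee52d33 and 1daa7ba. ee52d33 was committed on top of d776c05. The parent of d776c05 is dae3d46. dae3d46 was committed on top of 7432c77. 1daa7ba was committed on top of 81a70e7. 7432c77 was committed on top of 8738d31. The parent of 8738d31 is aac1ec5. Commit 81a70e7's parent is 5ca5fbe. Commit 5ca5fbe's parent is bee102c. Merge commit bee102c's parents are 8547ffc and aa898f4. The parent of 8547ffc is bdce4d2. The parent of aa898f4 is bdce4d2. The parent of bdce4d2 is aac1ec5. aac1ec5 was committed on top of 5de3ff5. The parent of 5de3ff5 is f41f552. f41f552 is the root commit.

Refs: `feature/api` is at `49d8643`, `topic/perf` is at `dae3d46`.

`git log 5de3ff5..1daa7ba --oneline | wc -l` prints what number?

8

Reachable from 1daa7ba: {1daa7ba, 5ca5fbe, 5de3ff5, 81a70e7, 8547ffc, aa898f4, aac1ec5, bdce4d2, bee102c, f41f552}.
Reachable from 5de3ff5: {5de3ff5, f41f552}.
In 1daa7ba's history but not 5de3ff5's: {1daa7ba, 5ca5fbe, 81a70e7, 8547ffc, aa898f4, aac1ec5, bdce4d2, bee102c} — 8 commits.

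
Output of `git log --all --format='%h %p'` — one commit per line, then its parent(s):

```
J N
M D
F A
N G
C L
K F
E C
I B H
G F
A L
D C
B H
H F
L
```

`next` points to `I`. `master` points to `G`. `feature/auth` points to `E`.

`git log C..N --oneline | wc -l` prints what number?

4

Reachable from N: {A, F, G, L, N}.
Reachable from C: {C, L}.
In N's history but not C's: {A, F, G, N} — 4 commits.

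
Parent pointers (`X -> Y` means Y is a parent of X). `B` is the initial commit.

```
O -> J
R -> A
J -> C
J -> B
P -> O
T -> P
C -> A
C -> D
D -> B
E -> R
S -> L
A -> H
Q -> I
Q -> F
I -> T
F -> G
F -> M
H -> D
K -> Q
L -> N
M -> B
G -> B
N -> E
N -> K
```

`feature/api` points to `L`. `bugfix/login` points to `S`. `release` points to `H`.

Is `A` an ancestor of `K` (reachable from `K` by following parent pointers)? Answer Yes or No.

Yes

Ancestors of K (commits reachable by following parents): {A, B, C, D, F, G, H, I, J, K, M, O, P, Q, T}.
A is in that set, so it is an ancestor of K.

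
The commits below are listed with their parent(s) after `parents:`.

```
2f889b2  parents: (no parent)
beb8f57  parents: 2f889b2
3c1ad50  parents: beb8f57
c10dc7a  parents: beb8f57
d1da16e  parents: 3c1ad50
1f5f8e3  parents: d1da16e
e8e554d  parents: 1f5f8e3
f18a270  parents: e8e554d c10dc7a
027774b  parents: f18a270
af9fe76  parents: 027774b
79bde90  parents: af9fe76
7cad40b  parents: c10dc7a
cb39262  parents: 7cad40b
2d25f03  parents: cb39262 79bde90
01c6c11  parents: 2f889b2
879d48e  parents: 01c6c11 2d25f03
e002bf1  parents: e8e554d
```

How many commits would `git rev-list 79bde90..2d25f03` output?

3

Reachable from 2d25f03: {027774b, 1f5f8e3, 2d25f03, 2f889b2, 3c1ad50, 79bde90, 7cad40b, af9fe76, beb8f57, c10dc7a, cb39262, d1da16e, e8e554d, f18a270}.
Reachable from 79bde90: {027774b, 1f5f8e3, 2f889b2, 3c1ad50, 79bde90, af9fe76, beb8f57, c10dc7a, d1da16e, e8e554d, f18a270}.
In 2d25f03's history but not 79bde90's: {2d25f03, 7cad40b, cb39262} — 3 commits.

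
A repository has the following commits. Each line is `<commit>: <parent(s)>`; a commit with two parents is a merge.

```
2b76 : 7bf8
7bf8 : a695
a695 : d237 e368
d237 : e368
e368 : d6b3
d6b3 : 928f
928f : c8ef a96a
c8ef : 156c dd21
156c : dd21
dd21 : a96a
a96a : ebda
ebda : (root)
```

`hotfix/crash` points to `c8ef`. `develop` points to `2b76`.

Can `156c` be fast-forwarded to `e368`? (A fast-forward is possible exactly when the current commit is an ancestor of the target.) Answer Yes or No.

Yes

A fast-forward from 156c to e368 is possible iff 156c is an ancestor of e368.
Ancestors of e368: {156c, 928f, a96a, c8ef, d6b3, dd21, e368, ebda}.
156c is among them, so fast-forward is possible.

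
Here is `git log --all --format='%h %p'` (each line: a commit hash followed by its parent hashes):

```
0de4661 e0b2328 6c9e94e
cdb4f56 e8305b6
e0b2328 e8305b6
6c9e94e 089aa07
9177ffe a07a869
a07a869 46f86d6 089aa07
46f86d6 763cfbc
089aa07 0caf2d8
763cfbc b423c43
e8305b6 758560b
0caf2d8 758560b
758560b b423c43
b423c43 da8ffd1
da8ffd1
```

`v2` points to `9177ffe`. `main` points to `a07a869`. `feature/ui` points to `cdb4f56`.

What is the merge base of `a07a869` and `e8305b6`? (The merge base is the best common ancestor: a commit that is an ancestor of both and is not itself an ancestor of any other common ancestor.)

758560b

Ancestors of a07a869: {089aa07, 0caf2d8, 46f86d6, 758560b, 763cfbc, a07a869, b423c43, da8ffd1}.
Ancestors of e8305b6: {758560b, b423c43, da8ffd1, e8305b6}.
Common ancestors: {758560b, b423c43, da8ffd1}.
Among these, 758560b is not an ancestor of any other common ancestor — it is the merge base.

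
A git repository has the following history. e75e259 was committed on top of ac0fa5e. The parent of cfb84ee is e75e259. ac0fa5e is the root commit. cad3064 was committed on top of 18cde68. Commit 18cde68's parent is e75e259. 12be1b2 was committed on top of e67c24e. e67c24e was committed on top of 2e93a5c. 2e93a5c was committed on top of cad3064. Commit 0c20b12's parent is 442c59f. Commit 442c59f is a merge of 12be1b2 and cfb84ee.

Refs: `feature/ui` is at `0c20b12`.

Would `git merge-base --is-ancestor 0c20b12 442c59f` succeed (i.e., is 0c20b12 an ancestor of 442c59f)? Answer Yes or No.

No

Ancestors of 442c59f: {12be1b2, 18cde68, 2e93a5c, 442c59f, ac0fa5e, cad3064, cfb84ee, e67c24e, e75e259}.
0c20b12 is not in that set, so it is not an ancestor of 442c59f.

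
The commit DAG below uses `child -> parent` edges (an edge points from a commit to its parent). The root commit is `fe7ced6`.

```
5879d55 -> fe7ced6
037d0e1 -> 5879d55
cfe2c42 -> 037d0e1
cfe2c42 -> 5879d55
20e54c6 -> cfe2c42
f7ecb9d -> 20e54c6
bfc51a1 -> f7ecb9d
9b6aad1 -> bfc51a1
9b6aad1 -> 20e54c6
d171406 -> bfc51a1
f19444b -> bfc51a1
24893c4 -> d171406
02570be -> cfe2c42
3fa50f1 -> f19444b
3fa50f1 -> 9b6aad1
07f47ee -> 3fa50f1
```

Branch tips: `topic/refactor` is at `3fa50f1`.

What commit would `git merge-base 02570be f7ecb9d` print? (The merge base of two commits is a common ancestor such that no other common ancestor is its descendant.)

Ancestors of 02570be: {02570be, 037d0e1, 5879d55, cfe2c42, fe7ced6}.
Ancestors of f7ecb9d: {037d0e1, 20e54c6, 5879d55, cfe2c42, f7ecb9d, fe7ced6}.
Common ancestors: {037d0e1, 5879d55, cfe2c42, fe7ced6}.
Among these, cfe2c42 is not an ancestor of any other common ancestor — it is the merge base.

cfe2c42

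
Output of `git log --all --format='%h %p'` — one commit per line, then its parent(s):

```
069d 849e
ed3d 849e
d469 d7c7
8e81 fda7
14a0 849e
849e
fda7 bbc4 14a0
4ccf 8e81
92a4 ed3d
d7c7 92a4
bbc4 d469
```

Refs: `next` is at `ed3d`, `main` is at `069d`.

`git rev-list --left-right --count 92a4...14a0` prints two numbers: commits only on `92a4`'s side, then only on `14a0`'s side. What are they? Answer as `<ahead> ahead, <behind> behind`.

2 ahead, 1 behind

Reachable from 92a4: {849e, 92a4, ed3d}.
Reachable from 14a0: {14a0, 849e}.
Only in 92a4's history (ahead): {92a4, ed3d} — 2.
Only in 14a0's history (behind): {14a0} — 1.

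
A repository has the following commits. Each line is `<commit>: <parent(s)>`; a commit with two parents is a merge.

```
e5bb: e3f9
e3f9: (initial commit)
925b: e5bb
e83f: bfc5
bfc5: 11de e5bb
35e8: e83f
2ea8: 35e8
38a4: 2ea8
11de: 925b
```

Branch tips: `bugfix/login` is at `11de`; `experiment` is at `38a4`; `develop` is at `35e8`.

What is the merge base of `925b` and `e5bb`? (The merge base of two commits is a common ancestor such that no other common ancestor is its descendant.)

Ancestors of 925b: {925b, e3f9, e5bb}.
Ancestors of e5bb: {e3f9, e5bb}.
Common ancestors: {e3f9, e5bb}.
Among these, e5bb is not an ancestor of any other common ancestor — it is the merge base.

e5bb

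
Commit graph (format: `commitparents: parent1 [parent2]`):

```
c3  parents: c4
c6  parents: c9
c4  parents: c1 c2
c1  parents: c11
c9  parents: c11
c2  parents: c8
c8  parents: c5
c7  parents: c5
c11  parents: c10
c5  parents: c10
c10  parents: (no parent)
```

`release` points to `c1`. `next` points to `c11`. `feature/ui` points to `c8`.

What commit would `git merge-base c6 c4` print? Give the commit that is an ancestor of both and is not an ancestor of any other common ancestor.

Ancestors of c6: {c10, c11, c6, c9}.
Ancestors of c4: {c1, c10, c11, c2, c4, c5, c8}.
Common ancestors: {c10, c11}.
Among these, c11 is not an ancestor of any other common ancestor — it is the merge base.

c11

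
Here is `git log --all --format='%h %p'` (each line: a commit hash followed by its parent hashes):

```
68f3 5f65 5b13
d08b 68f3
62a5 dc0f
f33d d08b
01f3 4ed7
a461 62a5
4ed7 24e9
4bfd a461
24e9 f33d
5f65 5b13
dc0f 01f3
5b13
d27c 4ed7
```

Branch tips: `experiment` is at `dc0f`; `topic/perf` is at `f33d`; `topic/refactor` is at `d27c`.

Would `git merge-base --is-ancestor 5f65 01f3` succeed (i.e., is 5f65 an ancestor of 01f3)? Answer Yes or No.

Ancestors of 01f3 (commits reachable by following parents): {01f3, 24e9, 4ed7, 5b13, 5f65, 68f3, d08b, f33d}.
5f65 is in that set, so it is an ancestor of 01f3.

Yes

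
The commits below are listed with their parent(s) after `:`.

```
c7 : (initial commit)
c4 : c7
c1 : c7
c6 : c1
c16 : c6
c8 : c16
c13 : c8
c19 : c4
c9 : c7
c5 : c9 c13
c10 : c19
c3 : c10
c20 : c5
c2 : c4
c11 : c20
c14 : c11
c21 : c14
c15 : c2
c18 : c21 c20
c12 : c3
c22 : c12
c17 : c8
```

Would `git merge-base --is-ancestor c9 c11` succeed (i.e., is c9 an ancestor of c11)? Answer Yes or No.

Yes

Ancestors of c11 (commits reachable by following parents): {c1, c11, c13, c16, c20, c5, c6, c7, c8, c9}.
c9 is in that set, so it is an ancestor of c11.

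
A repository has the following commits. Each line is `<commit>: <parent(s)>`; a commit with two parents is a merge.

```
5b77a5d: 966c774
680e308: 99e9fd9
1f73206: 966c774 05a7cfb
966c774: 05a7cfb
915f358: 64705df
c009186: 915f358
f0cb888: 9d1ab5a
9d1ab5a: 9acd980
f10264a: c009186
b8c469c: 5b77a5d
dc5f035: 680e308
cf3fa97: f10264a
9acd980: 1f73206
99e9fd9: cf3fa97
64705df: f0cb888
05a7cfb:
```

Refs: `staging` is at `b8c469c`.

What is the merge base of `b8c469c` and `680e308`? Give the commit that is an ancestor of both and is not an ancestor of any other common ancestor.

966c774

Ancestors of b8c469c: {05a7cfb, 5b77a5d, 966c774, b8c469c}.
Ancestors of 680e308: {05a7cfb, 1f73206, 64705df, 680e308, 915f358, 966c774, 99e9fd9, 9acd980, 9d1ab5a, c009186, cf3fa97, f0cb888, f10264a}.
Common ancestors: {05a7cfb, 966c774}.
Among these, 966c774 is not an ancestor of any other common ancestor — it is the merge base.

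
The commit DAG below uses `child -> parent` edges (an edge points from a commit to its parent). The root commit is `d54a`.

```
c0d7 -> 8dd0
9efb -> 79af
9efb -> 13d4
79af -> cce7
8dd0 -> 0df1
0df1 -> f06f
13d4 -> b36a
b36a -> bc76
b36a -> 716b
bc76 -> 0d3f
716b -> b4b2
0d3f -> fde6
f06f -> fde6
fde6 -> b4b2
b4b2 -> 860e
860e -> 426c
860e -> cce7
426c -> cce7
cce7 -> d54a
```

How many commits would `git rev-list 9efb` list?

Walking parent pointers from 9efb: reachable set = {0d3f, 13d4, 426c, 716b, 79af, 860e, 9efb, b36a, b4b2, bc76, cce7, d54a, fde6}.
That is 13 commits.

13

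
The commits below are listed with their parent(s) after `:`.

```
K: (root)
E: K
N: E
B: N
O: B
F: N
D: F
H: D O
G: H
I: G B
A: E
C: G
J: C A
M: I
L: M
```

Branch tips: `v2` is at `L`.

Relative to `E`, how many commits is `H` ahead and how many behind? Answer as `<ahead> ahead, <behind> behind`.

Reachable from H: {B, D, E, F, H, K, N, O}.
Reachable from E: {E, K}.
Only in H's history (ahead): {B, D, F, H, N, O} — 6.
Only in E's history (behind): {} — 0.

6 ahead, 0 behind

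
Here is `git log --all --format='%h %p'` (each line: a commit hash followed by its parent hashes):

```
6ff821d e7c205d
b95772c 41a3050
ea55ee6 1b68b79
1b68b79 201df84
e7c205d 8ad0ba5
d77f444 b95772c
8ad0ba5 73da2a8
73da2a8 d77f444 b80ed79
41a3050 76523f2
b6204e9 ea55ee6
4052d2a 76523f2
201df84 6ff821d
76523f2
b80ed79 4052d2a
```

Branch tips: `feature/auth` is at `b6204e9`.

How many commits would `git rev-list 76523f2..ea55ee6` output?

Reachable from ea55ee6: {1b68b79, 201df84, 4052d2a, 41a3050, 6ff821d, 73da2a8, 76523f2, 8ad0ba5, b80ed79, b95772c, d77f444, e7c205d, ea55ee6}.
Reachable from 76523f2: {76523f2}.
In ea55ee6's history but not 76523f2's: {1b68b79, 201df84, 4052d2a, 41a3050, 6ff821d, 73da2a8, 8ad0ba5, b80ed79, b95772c, d77f444, e7c205d, ea55ee6} — 12 commits.

12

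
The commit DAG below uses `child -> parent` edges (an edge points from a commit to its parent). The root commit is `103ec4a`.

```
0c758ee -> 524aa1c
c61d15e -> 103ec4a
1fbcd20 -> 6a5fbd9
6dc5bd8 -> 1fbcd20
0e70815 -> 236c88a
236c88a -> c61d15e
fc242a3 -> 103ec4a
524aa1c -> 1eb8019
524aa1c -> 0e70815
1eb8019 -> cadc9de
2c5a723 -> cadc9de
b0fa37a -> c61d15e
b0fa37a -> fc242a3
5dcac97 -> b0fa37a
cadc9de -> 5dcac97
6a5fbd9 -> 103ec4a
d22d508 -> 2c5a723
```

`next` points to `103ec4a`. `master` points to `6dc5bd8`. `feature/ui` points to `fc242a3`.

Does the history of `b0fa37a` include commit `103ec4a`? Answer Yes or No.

Ancestors of b0fa37a (commits reachable by following parents): {103ec4a, b0fa37a, c61d15e, fc242a3}.
103ec4a is in that set, so it is an ancestor of b0fa37a.

Yes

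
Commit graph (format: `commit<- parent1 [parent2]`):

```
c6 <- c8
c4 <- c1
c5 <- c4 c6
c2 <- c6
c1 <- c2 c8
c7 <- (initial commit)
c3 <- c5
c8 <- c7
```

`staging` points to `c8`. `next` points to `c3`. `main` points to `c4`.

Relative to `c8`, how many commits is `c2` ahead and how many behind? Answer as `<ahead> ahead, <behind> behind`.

2 ahead, 0 behind

Reachable from c2: {c2, c6, c7, c8}.
Reachable from c8: {c7, c8}.
Only in c2's history (ahead): {c2, c6} — 2.
Only in c8's history (behind): {} — 0.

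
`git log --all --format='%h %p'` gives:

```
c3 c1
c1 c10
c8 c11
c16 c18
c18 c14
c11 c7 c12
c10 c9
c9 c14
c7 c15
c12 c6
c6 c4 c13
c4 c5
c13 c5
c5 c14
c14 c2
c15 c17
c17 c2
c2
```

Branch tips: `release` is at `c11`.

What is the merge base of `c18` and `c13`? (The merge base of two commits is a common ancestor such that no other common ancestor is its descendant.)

c14

Ancestors of c18: {c14, c18, c2}.
Ancestors of c13: {c13, c14, c2, c5}.
Common ancestors: {c14, c2}.
Among these, c14 is not an ancestor of any other common ancestor — it is the merge base.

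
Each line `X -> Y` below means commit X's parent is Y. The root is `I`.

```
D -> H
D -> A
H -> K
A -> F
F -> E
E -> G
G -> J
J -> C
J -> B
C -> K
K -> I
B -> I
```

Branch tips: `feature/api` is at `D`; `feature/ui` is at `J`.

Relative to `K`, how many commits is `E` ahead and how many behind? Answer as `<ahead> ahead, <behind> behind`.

5 ahead, 0 behind

Reachable from E: {B, C, E, G, I, J, K}.
Reachable from K: {I, K}.
Only in E's history (ahead): {B, C, E, G, J} — 5.
Only in K's history (behind): {} — 0.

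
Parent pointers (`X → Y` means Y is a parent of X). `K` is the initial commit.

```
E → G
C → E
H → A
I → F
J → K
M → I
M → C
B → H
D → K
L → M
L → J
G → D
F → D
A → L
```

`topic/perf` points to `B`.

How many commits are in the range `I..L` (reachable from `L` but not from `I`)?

Reachable from L: {C, D, E, F, G, I, J, K, L, M}.
Reachable from I: {D, F, I, K}.
In L's history but not I's: {C, E, G, J, L, M} — 6 commits.

6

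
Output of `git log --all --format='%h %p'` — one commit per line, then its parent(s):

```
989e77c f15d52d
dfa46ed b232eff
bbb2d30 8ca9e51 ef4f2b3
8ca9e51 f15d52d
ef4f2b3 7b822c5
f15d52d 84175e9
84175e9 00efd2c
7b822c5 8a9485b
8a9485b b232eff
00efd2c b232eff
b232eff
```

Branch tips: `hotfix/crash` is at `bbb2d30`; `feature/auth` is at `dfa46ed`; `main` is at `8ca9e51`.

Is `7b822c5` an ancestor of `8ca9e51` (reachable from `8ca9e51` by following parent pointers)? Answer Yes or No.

Ancestors of 8ca9e51: {00efd2c, 84175e9, 8ca9e51, b232eff, f15d52d}.
7b822c5 is not in that set, so it is not an ancestor of 8ca9e51.

No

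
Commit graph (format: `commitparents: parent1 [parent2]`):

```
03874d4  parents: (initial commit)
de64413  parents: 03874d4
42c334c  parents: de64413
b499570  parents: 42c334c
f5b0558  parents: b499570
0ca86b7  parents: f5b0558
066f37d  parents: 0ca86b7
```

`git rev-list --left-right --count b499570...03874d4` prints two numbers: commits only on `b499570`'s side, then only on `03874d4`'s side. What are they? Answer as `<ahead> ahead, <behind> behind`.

Reachable from b499570: {03874d4, 42c334c, b499570, de64413}.
Reachable from 03874d4: {03874d4}.
Only in b499570's history (ahead): {42c334c, b499570, de64413} — 3.
Only in 03874d4's history (behind): {} — 0.

3 ahead, 0 behind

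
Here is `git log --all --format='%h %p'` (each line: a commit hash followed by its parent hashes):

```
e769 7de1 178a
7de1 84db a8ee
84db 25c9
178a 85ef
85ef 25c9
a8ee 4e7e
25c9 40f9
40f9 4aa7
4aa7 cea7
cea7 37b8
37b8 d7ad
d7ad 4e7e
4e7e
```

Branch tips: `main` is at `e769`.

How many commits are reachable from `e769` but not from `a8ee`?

11

Reachable from e769: {178a, 25c9, 37b8, 40f9, 4aa7, 4e7e, 7de1, 84db, 85ef, a8ee, cea7, d7ad, e769}.
Reachable from a8ee: {4e7e, a8ee}.
In e769's history but not a8ee's: {178a, 25c9, 37b8, 40f9, 4aa7, 7de1, 84db, 85ef, cea7, d7ad, e769} — 11 commits.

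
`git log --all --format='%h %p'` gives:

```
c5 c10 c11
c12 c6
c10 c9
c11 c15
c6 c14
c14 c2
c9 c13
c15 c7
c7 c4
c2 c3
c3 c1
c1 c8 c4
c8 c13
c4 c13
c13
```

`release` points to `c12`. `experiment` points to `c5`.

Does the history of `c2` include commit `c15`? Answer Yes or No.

Ancestors of c2: {c1, c13, c2, c3, c4, c8}.
c15 is not in that set, so it is not an ancestor of c2.

No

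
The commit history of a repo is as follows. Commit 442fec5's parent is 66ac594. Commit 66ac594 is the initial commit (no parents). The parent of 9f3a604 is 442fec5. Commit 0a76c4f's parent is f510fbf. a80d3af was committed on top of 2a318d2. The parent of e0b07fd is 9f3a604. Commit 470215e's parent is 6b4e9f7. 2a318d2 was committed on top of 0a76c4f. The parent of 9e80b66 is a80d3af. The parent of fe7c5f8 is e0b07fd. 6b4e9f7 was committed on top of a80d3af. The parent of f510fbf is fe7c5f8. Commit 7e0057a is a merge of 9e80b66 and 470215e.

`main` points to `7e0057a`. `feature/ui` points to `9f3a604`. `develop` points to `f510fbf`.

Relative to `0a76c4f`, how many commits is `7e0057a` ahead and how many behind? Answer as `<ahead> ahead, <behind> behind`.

6 ahead, 0 behind

Reachable from 7e0057a: {0a76c4f, 2a318d2, 442fec5, 470215e, 66ac594, 6b4e9f7, 7e0057a, 9e80b66, 9f3a604, a80d3af, e0b07fd, f510fbf, fe7c5f8}.
Reachable from 0a76c4f: {0a76c4f, 442fec5, 66ac594, 9f3a604, e0b07fd, f510fbf, fe7c5f8}.
Only in 7e0057a's history (ahead): {2a318d2, 470215e, 6b4e9f7, 7e0057a, 9e80b66, a80d3af} — 6.
Only in 0a76c4f's history (behind): {} — 0.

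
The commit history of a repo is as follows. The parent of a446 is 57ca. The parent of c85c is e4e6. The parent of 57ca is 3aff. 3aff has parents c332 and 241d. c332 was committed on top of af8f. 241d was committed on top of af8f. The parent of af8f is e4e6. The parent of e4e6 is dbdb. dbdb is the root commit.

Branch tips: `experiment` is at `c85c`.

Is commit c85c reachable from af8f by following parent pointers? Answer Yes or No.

No

Ancestors of af8f: {af8f, dbdb, e4e6}.
c85c is not in that set, so it is not an ancestor of af8f.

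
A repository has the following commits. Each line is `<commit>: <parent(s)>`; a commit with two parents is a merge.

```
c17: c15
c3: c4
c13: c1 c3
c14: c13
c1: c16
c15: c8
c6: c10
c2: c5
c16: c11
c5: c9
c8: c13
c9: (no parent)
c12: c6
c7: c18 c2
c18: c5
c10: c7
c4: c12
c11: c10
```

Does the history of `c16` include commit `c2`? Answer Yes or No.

Yes

Ancestors of c16 (commits reachable by following parents): {c10, c11, c16, c18, c2, c5, c7, c9}.
c2 is in that set, so it is an ancestor of c16.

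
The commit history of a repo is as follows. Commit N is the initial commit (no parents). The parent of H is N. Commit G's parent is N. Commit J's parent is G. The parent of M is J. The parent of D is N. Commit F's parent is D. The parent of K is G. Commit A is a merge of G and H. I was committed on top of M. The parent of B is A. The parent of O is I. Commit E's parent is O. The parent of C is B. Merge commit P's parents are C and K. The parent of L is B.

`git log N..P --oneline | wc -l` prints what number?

Reachable from P: {A, B, C, G, H, K, N, P}.
Reachable from N: {N}.
In P's history but not N's: {A, B, C, G, H, K, P} — 7 commits.

7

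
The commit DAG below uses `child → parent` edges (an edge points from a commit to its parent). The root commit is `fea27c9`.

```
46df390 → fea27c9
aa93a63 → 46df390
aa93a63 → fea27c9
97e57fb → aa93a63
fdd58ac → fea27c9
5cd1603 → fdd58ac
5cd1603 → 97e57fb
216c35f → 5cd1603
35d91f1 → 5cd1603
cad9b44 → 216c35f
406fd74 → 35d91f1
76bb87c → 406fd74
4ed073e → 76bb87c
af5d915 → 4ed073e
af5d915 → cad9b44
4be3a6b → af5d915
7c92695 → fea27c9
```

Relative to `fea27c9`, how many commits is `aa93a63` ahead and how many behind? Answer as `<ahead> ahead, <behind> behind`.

2 ahead, 0 behind

Reachable from aa93a63: {46df390, aa93a63, fea27c9}.
Reachable from fea27c9: {fea27c9}.
Only in aa93a63's history (ahead): {46df390, aa93a63} — 2.
Only in fea27c9's history (behind): {} — 0.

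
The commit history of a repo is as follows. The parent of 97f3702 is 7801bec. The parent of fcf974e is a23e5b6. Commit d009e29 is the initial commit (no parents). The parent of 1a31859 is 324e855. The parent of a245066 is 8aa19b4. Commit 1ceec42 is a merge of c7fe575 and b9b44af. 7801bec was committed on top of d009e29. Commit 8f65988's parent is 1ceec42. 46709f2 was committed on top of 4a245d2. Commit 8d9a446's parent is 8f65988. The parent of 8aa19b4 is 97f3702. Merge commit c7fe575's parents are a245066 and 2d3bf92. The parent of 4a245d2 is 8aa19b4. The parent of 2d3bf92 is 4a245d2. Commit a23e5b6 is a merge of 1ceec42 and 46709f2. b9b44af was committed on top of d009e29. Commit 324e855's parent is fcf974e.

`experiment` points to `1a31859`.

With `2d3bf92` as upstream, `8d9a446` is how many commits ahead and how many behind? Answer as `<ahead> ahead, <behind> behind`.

Reachable from 8d9a446: {1ceec42, 2d3bf92, 4a245d2, 7801bec, 8aa19b4, 8d9a446, 8f65988, 97f3702, a245066, b9b44af, c7fe575, d009e29}.
Reachable from 2d3bf92: {2d3bf92, 4a245d2, 7801bec, 8aa19b4, 97f3702, d009e29}.
Only in 8d9a446's history (ahead): {1ceec42, 8d9a446, 8f65988, a245066, b9b44af, c7fe575} — 6.
Only in 2d3bf92's history (behind): {} — 0.

6 ahead, 0 behind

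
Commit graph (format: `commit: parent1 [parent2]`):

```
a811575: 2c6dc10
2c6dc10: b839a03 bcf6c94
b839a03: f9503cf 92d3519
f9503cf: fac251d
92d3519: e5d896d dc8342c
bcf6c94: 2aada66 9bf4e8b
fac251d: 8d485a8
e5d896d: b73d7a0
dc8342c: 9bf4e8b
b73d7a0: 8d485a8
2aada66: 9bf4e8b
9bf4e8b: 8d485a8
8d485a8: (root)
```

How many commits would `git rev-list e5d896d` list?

3

Walking parent pointers from e5d896d: reachable set = {8d485a8, b73d7a0, e5d896d}.
That is 3 commits.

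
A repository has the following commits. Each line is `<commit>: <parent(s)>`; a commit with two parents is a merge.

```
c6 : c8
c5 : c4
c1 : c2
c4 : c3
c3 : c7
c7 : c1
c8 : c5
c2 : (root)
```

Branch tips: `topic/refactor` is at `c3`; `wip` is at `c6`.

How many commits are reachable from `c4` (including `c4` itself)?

Walking parent pointers from c4: reachable set = {c1, c2, c3, c4, c7}.
That is 5 commits.

5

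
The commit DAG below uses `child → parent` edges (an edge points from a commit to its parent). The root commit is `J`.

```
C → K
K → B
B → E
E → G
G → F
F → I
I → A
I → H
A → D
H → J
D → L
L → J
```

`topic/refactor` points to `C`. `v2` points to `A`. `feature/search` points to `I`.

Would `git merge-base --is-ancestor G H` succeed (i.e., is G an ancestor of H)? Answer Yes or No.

Ancestors of H: {H, J}.
G is not in that set, so it is not an ancestor of H.

No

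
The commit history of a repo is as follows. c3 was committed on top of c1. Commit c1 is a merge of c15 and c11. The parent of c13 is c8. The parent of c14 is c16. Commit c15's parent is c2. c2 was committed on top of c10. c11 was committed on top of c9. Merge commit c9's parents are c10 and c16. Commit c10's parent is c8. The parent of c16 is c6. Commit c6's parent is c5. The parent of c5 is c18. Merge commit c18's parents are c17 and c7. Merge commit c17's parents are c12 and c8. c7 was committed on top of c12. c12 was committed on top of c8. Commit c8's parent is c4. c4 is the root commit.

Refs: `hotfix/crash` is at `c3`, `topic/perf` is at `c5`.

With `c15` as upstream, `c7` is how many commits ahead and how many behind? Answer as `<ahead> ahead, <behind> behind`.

Reachable from c7: {c12, c4, c7, c8}.
Reachable from c15: {c10, c15, c2, c4, c8}.
Only in c7's history (ahead): {c12, c7} — 2.
Only in c15's history (behind): {c10, c15, c2} — 3.

2 ahead, 3 behind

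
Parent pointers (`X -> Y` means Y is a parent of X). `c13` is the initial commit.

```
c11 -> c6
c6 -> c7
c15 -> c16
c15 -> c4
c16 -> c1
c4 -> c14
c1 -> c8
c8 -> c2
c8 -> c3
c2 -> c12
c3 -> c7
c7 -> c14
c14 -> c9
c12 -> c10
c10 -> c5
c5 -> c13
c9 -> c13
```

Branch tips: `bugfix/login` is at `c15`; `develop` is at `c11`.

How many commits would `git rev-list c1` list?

11

Walking parent pointers from c1: reachable set = {c1, c10, c12, c13, c14, c2, c3, c5, c7, c8, c9}.
That is 11 commits.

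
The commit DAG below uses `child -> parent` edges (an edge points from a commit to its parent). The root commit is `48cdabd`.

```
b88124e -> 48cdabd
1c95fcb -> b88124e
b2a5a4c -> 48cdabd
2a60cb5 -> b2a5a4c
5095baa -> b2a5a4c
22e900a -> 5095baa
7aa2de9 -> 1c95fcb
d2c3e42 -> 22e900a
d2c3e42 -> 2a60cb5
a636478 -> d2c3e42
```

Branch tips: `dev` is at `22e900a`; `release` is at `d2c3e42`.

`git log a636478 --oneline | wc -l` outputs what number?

7

Walking parent pointers from a636478: reachable set = {22e900a, 2a60cb5, 48cdabd, 5095baa, a636478, b2a5a4c, d2c3e42}.
That is 7 commits.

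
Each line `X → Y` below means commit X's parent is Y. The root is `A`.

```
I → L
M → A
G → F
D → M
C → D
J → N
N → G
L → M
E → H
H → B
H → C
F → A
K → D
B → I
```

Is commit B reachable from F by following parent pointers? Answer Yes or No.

No

Ancestors of F: {A, F}.
B is not in that set, so it is not an ancestor of F.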